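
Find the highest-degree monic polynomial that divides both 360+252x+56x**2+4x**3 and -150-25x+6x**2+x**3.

30+11x+x**2

Euclidean algorithm in ℚ[x]:
  4x**3+56x**2+252x+360 = (4)(x**3+6x**2-25x-150) + (32x**2+352x+960)
  x**3+6x**2-25x-150 = ((1/32)x-5/32)(32x**2+352x+960) + (0)
Last nonzero remainder: 32x**2+352x+960. Dividing through by 32 gives the monic gcd x**2+11x+30.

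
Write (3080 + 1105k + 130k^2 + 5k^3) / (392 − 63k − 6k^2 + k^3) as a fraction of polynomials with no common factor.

Apply the Euclidean algorithm:
  5k^3 + 130k^2 + 1105k + 3080 = (5)(k^3 − 6k^2 − 63k + 392) + (160k^2 + 1420k + 1120)
  k^3 − 6k^2 − 63k + 392 = ((1/160)k − 119/1280)(160k^2 + 1420k + 1120) + ((3969/64)k + 3969/8)
  160k^2 + 1420k + 1120 = ((10240/3969)k + 1280/567)((3969/64)k + 3969/8) + (0)
Last nonzero remainder: (3969/64)k + 3969/8. Dividing through by 3969/64 gives the monic gcd k + 8.
Cancel k + 8 from numerator and denominator to get the reduced form.

(385 + 90k + 5k^2)/(49 − 14k + k^2)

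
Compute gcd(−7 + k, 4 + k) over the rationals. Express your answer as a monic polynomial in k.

1

Apply the Euclidean algorithm:
  k − 7 = (k + 4) + (−11)
  k + 4 = (−(1/11)k − 4/11)(−11) + (0)
The last nonzero remainder is the constant −11, so the polynomials are coprime and gcd = 1.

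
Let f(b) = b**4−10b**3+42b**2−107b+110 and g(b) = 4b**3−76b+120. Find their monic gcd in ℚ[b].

Euclidean algorithm in ℚ[b]:
  b**4−10b**3+42b**2−107b+110 = ((1/4)b−5/2)(4b**3−76b+120) + (61b**2−327b+410)
  4b**3−76b+120 = ((4/61)b+1308/3721)(61b**2−327b+410) + ((44880/3721)b−89760/3721)
  61b**2−327b+410 = ((226981/44880)b−152561/8976)((44880/3721)b−89760/3721) + (0)
Last nonzero remainder: (44880/3721)b−89760/3721. Dividing through by 44880/3721 gives the monic gcd b−2.

b−2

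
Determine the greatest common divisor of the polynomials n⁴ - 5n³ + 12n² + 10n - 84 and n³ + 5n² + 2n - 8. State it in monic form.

Repeated division with remainder:
  n⁴ - 5n³ + 12n² + 10n - 84 = (n - 10)(n³ + 5n² + 2n - 8) + (60n² + 38n - 164)
  n³ + 5n² + 2n - 8 = ((1/60)n + 131/1800)(60n² + 38n - 164) + ((1771/900)n + 1771/450)
  60n² + 38n - 164 = ((54000/1771)n - 73800/1771)((1771/900)n + 1771/450) + (0)
Last nonzero remainder: (1771/900)n + 1771/450. Dividing through by 1771/900 gives the monic gcd n + 2.

n + 2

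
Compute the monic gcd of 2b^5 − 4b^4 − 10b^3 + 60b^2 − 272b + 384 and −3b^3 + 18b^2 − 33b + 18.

By polynomial division,
  2b^5 − 4b^4 − 10b^3 + 60b^2 − 272b + 384 = (−(2/3)b^2 − (8/3)b − 16/3)(−3b^3 + 18b^2 − 33b + 18) + (80b^2 − 400b + 480)
  −3b^3 + 18b^2 − 33b + 18 = (−(3/80)b + 3/80)(80b^2 − 400b + 480) + (0)
Last nonzero remainder: 80b^2 − 400b + 480. Dividing through by 80 gives the monic gcd b^2 − 5b + 6.

b^2 − 5b + 6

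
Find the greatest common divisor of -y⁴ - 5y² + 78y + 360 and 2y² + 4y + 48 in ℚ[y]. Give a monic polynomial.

By polynomial division,
  -y⁴ - 5y² + 78y + 360 = (-(1/2)y² + y + 15/2)(2y² + 4y + 48) + (0)
Last nonzero remainder: 2y² + 4y + 48. Dividing through by 2 gives the monic gcd y² + 2y + 24.

y² + 2y + 24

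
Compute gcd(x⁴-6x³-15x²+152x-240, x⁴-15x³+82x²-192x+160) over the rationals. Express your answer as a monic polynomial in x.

x²-8x+16

Euclidean algorithm in ℚ[x]:
  x⁴-6x³-15x²+152x-240 = (x⁴-15x³+82x²-192x+160) + (9x³-97x²+344x-400)
  x⁴-15x³+82x²-192x+160 = ((1/9)x-38/81)(9x³-97x²+344x-400) + (-(140/81)x²+(1120/81)x-2240/81)
  9x³-97x²+344x-400 = (-(729/140)x+405/28)(-(140/81)x²+(1120/81)x-2240/81) + (0)
Last nonzero remainder: -(140/81)x²+(1120/81)x-2240/81. Dividing through by -140/81 gives the monic gcd x²-8x+16.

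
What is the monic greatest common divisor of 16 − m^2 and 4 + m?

4 + m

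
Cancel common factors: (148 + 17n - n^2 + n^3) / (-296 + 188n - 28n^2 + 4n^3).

(4 + n)/(-8 + 4n)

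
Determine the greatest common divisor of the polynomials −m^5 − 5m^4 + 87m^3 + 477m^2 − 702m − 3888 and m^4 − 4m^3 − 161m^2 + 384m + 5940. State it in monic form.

m^2 − 3m − 54

Repeated division with remainder:
  −m^5 − 5m^4 + 87m^3 + 477m^2 − 702m − 3888 = (−m − 9)(m^4 − 4m^3 − 161m^2 + 384m + 5940) + (−110m^3 − 588m^2 + 8694m + 49572)
  m^4 − 4m^3 − 161m^2 + 384m + 5940 = (−(1/110)m + 257/3025)(−110m^3 − 588m^2 + 8694m + 49572) + (−(96824/3025)m^2 + (290472/3025)m + 5228496/3025)
  −110m^3 − 588m^2 + 8694m + 49572 = ((166375/48412)m + 1388475/48412)(−(96824/3025)m^2 + (290472/3025)m + 5228496/3025) + (0)
Last nonzero remainder: −(96824/3025)m^2 + (290472/3025)m + 5228496/3025. Dividing through by −96824/3025 gives the monic gcd m^2 − 3m − 54.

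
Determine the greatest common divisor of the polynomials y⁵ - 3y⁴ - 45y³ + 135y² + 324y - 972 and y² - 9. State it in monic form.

y² - 9

Repeated division with remainder:
  y⁵ - 3y⁴ - 45y³ + 135y² + 324y - 972 = (y³ - 3y² - 36y + 108)(y² - 9) + (0)
The last nonzero remainder y² - 9 is already monic.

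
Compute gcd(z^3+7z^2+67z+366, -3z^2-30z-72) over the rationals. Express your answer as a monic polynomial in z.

z+6

Euclidean algorithm in ℚ[z]:
  z^3+7z^2+67z+366 = (-(1/3)z+1)(-3z^2-30z-72) + (73z+438)
  -3z^2-30z-72 = (-(3/73)z-12/73)(73z+438) + (0)
Last nonzero remainder: 73z+438. Dividing through by 73 gives the monic gcd z+6.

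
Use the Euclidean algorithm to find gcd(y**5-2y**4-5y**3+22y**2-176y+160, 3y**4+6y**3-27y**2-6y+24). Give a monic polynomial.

y**2+3y-4

Repeated division with remainder:
  y**5-2y**4-5y**3+22y**2-176y+160 = ((1/3)y-4/3)(3y**4+6y**3-27y**2-6y+24) + (12y**3-12y**2-192y+192)
  3y**4+6y**3-27y**2-6y+24 = ((1/4)y+3/4)(12y**3-12y**2-192y+192) + (30y**2+90y-120)
  12y**3-12y**2-192y+192 = ((2/5)y-8/5)(30y**2+90y-120) + (0)
Last nonzero remainder: 30y**2+90y-120. Dividing through by 30 gives the monic gcd y**2+3y-4.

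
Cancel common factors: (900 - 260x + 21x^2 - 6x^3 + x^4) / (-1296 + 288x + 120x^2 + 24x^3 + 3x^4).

(25 - 10x + x^2)/(-36 + 12x + 3x^2)

Repeated division with remainder:
  x^4 - 6x^3 + 21x^2 - 260x + 900 = (1/3)(3x^4 + 24x^3 + 120x^2 + 288x - 1296) + (-14x^3 - 19x^2 - 356x + 1332)
  3x^4 + 24x^3 + 120x^2 + 288x - 1296 = (-(3/14)x - 279/196)(-14x^3 - 19x^2 - 356x + 1332) + ((3267/196)x^2 + (3267/49)x + 29403/49)
  -14x^3 - 19x^2 - 356x + 1332 = (-(2744/3267)x + 7252/3267)((3267/196)x^2 + (3267/49)x + 29403/49) + (0)
Last nonzero remainder: (3267/196)x^2 + (3267/49)x + 29403/49. Dividing through by 3267/196 gives the monic gcd x^2 + 4x + 36.
Cancel x^2 + 4x + 36 from numerator and denominator to get the reduced form.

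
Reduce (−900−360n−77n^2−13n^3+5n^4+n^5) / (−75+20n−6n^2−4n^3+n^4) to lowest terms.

(60+16n+7n^2+n^3)/(5−2n+n^2)

By polynomial division,
  n^5+5n^4−13n^3−77n^2−360n−900 = (n+9)(n^4−4n^3−6n^2+20n−75) + (29n^3−43n^2−465n−225)
  n^4−4n^3−6n^2+20n−75 = ((1/29)n−73/841)(29n^3−43n^2−465n−225) + ((5300/841)n^2−(10600/841)n−79500/841)
  29n^3−43n^2−465n−225 = ((24389/5300)n+2523/1060)((5300/841)n^2−(10600/841)n−79500/841) + (0)
Last nonzero remainder: (5300/841)n^2−(10600/841)n−79500/841. Dividing through by 5300/841 gives the monic gcd n^2−2n−15.
Cancel n^2−2n−15 from numerator and denominator to get the reduced form.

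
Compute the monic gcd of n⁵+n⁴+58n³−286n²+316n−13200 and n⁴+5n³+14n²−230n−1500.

n³+14n−300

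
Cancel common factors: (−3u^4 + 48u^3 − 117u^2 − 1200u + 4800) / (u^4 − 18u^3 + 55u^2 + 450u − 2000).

(−3u + 24)/(u − 10)

Apply the Euclidean algorithm:
  −3u^4 + 48u^3 − 117u^2 − 1200u + 4800 = (−3)(u^4 − 18u^3 + 55u^2 + 450u − 2000) + (−6u^3 + 48u^2 + 150u − 1200)
  u^4 − 18u^3 + 55u^2 + 450u − 2000 = (−(1/6)u + 5/3)(−6u^3 + 48u^2 + 150u − 1200) + (0)
Last nonzero remainder: −6u^3 + 48u^2 + 150u − 1200. Dividing through by −6 gives the monic gcd u^3 − 8u^2 − 25u + 200.
Cancel u^3 − 8u^2 − 25u + 200 from numerator and denominator to get the reduced form.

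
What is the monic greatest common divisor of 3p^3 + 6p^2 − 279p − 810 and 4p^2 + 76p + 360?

p + 9

By polynomial division,
  3p^3 + 6p^2 − 279p − 810 = ((3/4)p − 51/4)(4p^2 + 76p + 360) + (420p + 3780)
  4p^2 + 76p + 360 = ((1/105)p + 2/21)(420p + 3780) + (0)
Last nonzero remainder: 420p + 3780. Dividing through by 420 gives the monic gcd p + 9.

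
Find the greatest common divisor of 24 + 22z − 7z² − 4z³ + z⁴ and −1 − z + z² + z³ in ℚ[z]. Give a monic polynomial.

By polynomial division,
  z⁴ − 4z³ − 7z² + 22z + 24 = (z − 5)(z³ + z² − z − 1) + (−z² + 18z + 19)
  z³ + z² − z − 1 = (−z − 19)(−z² + 18z + 19) + (360z + 360)
  −z² + 18z + 19 = (−(1/360)z + 19/360)(360z + 360) + (0)
Last nonzero remainder: 360z + 360. Dividing through by 360 gives the monic gcd z + 1.

1 + z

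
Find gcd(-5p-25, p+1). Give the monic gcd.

Euclidean algorithm in ℚ[p]:
  -5p-25 = (-5)(p+1) + (-20)
  p+1 = (-(1/20)p-1/20)(-20) + (0)
The last nonzero remainder is the constant -20, so the polynomials are coprime and gcd = 1.

1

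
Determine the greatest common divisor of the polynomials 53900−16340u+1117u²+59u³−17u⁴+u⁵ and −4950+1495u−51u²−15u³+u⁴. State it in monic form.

550−105u−6u²+u³

Repeated division with remainder:
  u⁵−17u⁴+59u³+1117u²−16340u+53900 = (u−2)(u⁴−15u³−51u²+1495u−4950) + (80u³−480u²−8400u+44000)
  u⁴−15u³−51u²+1495u−4950 = ((1/80)u−9/80)(80u³−480u²−8400u+44000) + (0)
Last nonzero remainder: 80u³−480u²−8400u+44000. Dividing through by 80 gives the monic gcd u³−6u²−105u+550.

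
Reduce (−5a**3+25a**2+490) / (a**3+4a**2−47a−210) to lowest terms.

(−5a**2−10a−70)/(a**2+11a+30)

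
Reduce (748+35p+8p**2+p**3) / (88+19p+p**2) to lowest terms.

Apply the Euclidean algorithm:
  p**3+8p**2+35p+748 = (p-11)(p**2+19p+88) + (156p+1716)
  p**2+19p+88 = ((1/156)p+2/39)(156p+1716) + (0)
Last nonzero remainder: 156p+1716. Dividing through by 156 gives the monic gcd p+11.
Cancel p+11 from numerator and denominator to get the reduced form.

(68-3p+p**2)/(8+p)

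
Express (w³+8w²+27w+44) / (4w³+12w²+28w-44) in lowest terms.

By polynomial division,
  w³+8w²+27w+44 = (1/4)(4w³+12w²+28w-44) + (5w²+20w+55)
  4w³+12w²+28w-44 = ((4/5)w-4/5)(5w²+20w+55) + (0)
Last nonzero remainder: 5w²+20w+55. Dividing through by 5 gives the monic gcd w²+4w+11.
Cancel w²+4w+11 from numerator and denominator to get the reduced form.

(w+4)/(4w-4)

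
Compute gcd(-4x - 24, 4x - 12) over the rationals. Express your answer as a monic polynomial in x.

Repeated division with remainder:
  -4x - 24 = (-1)(4x - 12) + (-36)
  4x - 12 = (-(1/9)x + 1/3)(-36) + (0)
The last nonzero remainder is the constant -36, so the polynomials are coprime and gcd = 1.

1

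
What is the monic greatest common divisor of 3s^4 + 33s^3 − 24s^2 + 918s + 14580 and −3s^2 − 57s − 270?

s^2 + 19s + 90

By polynomial division,
  3s^4 + 33s^3 − 24s^2 + 918s + 14580 = (−s^2 + 8s − 54)(−3s^2 − 57s − 270) + (0)
Last nonzero remainder: −3s^2 − 57s − 270. Dividing through by −3 gives the monic gcd s^2 + 19s + 90.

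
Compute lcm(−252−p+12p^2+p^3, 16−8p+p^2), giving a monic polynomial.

Repeated division with remainder:
  p^3+12p^2−p−252 = (p+20)(p^2−8p+16) + (143p−572)
  p^2−8p+16 = ((1/143)p−4/143)(143p−572) + (0)
Last nonzero remainder: 143p−572. Dividing through by 143 gives the monic gcd p−4.
Then lcm(f, g) = f·g / gcd(f, g); expanding and making the result monic gives the answer.

1008−248p−49p^2+8p^3+p^4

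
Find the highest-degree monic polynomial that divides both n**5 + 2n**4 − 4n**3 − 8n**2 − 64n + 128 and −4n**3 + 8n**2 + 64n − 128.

n**2 + 2n − 8

Repeated division with remainder:
  n**5 + 2n**4 − 4n**3 − 8n**2 − 64n + 128 = (−(1/4)n**2 − n − 5)(−4n**3 + 8n**2 + 64n − 128) + (64n**2 + 128n − 512)
  −4n**3 + 8n**2 + 64n − 128 = (−(1/16)n + 1/4)(64n**2 + 128n − 512) + (0)
Last nonzero remainder: 64n**2 + 128n − 512. Dividing through by 64 gives the monic gcd n**2 + 2n − 8.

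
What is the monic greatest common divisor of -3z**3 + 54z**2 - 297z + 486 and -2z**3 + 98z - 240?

Euclidean algorithm in ℚ[z]:
  -3z**3 + 54z**2 - 297z + 486 = (3/2)(-2z**3 + 98z - 240) + (54z**2 - 444z + 846)
  -2z**3 + 98z - 240 = (-(1/27)z - 74/243)(54z**2 - 444z + 846) + (-(476/81)z + 476/27)
  54z**2 - 444z + 846 = (-(2187/238)z + 11421/238)(-(476/81)z + 476/27) + (0)
Last nonzero remainder: -(476/81)z + 476/27. Dividing through by -476/81 gives the monic gcd z - 3.

z - 3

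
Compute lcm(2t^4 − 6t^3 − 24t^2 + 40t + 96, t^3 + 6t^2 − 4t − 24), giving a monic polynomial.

Apply the Euclidean algorithm:
  2t^4 − 6t^3 − 24t^2 + 40t + 96 = (2t − 18)(t^3 + 6t^2 − 4t − 24) + (92t^2 + 16t − 336)
  t^3 + 6t^2 − 4t − 24 = ((1/92)t + 67/1058)(92t^2 + 16t − 336) + (−(720/529)t − 1440/529)
  92t^2 + 16t − 336 = (−(12167/180)t + 3703/30)(−(720/529)t − 1440/529) + (0)
Last nonzero remainder: −(720/529)t − 1440/529. Dividing through by −720/529 gives the monic gcd t + 2.
Then lcm(f, g) = f·g / gcd(f, g); expanding and making the result monic gives the answer.

t^6 + t^5 − 36t^4 + 8t^3 + 272t^2 − 48t − 576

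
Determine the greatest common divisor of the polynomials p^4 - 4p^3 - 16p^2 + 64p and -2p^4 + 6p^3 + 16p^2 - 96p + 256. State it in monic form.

p^2 - 16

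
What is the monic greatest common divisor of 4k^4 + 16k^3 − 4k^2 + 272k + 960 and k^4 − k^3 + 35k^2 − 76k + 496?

k^2 − 4k + 16

Euclidean algorithm in ℚ[k]:
  4k^4 + 16k^3 − 4k^2 + 272k + 960 = (4)(k^4 − k^3 + 35k^2 − 76k + 496) + (20k^3 − 144k^2 + 576k − 1024)
  k^4 − k^3 + 35k^2 − 76k + 496 = ((1/20)k + 31/100)(20k^3 − 144k^2 + 576k − 1024) + ((1271/25)k^2 − (5084/25)k + 20336/25)
  20k^3 − 144k^2 + 576k − 1024 = ((500/1271)k − 1600/1271)((1271/25)k^2 − (5084/25)k + 20336/25) + (0)
Last nonzero remainder: (1271/25)k^2 − (5084/25)k + 20336/25. Dividing through by 1271/25 gives the monic gcd k^2 − 4k + 16.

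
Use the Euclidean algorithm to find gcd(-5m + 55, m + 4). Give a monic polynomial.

1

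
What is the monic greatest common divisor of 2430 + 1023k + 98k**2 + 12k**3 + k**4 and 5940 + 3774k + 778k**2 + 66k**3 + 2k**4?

Apply the Euclidean algorithm:
  k**4 + 12k**3 + 98k**2 + 1023k + 2430 = (1/2)(2k**4 + 66k**3 + 778k**2 + 3774k + 5940) + (-21k**3 - 291k**2 - 864k - 540)
  2k**4 + 66k**3 + 778k**2 + 3774k + 5940 = (-(2/21)k - 268/147)(-21k**3 - 291k**2 - 864k - 540) + ((8094/49)k**2 + (105222/49)k + 242820/49)
  -21k**3 - 291k**2 - 864k - 540 = (-(343/2698)k - 147/1349)((8094/49)k**2 + (105222/49)k + 242820/49) + (0)
Last nonzero remainder: (8094/49)k**2 + (105222/49)k + 242820/49. Dividing through by 8094/49 gives the monic gcd k**2 + 13k + 30.

30 + 13k + k**2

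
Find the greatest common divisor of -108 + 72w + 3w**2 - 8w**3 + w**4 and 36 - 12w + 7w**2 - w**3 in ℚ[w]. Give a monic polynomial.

Apply the Euclidean algorithm:
  w**4 - 8w**3 + 3w**2 + 72w - 108 = (-w + 1)(-w**3 + 7w**2 - 12w + 36) + (-16w**2 + 120w - 144)
  -w**3 + 7w**2 - 12w + 36 = ((1/16)w + 1/32)(-16w**2 + 120w - 144) + (-(27/4)w + 81/2)
  -16w**2 + 120w - 144 = ((64/27)w - 32/9)(-(27/4)w + 81/2) + (0)
Last nonzero remainder: -(27/4)w + 81/2. Dividing through by -27/4 gives the monic gcd w - 6.

-6 + w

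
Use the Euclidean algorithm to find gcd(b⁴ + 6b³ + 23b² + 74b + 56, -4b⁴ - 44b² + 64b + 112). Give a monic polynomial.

By polynomial division,
  b⁴ + 6b³ + 23b² + 74b + 56 = (-1/4)(-4b⁴ - 44b² + 64b + 112) + (6b³ + 12b² + 90b + 84)
  -4b⁴ - 44b² + 64b + 112 = (-(2/3)b + 4/3)(6b³ + 12b² + 90b + 84) + (0)
Last nonzero remainder: 6b³ + 12b² + 90b + 84. Dividing through by 6 gives the monic gcd b³ + 2b² + 15b + 14.

b³ + 2b² + 15b + 14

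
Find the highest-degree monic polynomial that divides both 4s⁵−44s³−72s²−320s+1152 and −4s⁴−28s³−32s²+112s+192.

s²+2s−8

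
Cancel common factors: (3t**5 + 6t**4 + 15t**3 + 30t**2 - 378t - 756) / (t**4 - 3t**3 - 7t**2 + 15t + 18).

(3t**3 + 9t**2 + 42t + 126)/(t**2 - 2t - 3)

By polynomial division,
  3t**5 + 6t**4 + 15t**3 + 30t**2 - 378t - 756 = (3t + 15)(t**4 - 3t**3 - 7t**2 + 15t + 18) + (81t**3 + 90t**2 - 657t - 1026)
  t**4 - 3t**3 - 7t**2 + 15t + 18 = ((1/81)t - 37/729)(81t**3 + 90t**2 - 657t - 1026) + ((460/81)t**2 - (460/81)t - 920/27)
  81t**3 + 90t**2 - 657t - 1026 = ((6561/460)t + 13851/460)((460/81)t**2 - (460/81)t - 920/27) + (0)
Last nonzero remainder: (460/81)t**2 - (460/81)t - 920/27. Dividing through by 460/81 gives the monic gcd t**2 - t - 6.
Cancel t**2 - t - 6 from numerator and denominator to get the reduced form.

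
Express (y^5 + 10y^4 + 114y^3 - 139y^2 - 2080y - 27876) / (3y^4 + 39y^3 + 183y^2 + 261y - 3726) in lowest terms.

(y^3 + 3y^2 + 47y - 606)/(3y^2 + 18y - 81)

Apply the Euclidean algorithm:
  y^5 + 10y^4 + 114y^3 - 139y^2 - 2080y - 27876 = ((1/3)y - 1)(3y^4 + 39y^3 + 183y^2 + 261y - 3726) + (92y^3 - 43y^2 - 577y - 31602)
  3y^4 + 39y^3 + 183y^2 + 261y - 3726 = ((3/92)y + 3717/8464)(92y^3 - 43y^2 - 577y - 31602) + ((1867995/8464)y^2 + (13075965/8464)y + 1867995/184)
  92y^3 - 43y^2 - 577y - 31602 = ((778688/1867995)y - 1938256/622665)((1867995/8464)y^2 + (13075965/8464)y + 1867995/184) + (0)
Last nonzero remainder: (1867995/8464)y^2 + (13075965/8464)y + 1867995/184. Dividing through by 1867995/8464 gives the monic gcd y^2 + 7y + 46.
Cancel y^2 + 7y + 46 from numerator and denominator to get the reduced form.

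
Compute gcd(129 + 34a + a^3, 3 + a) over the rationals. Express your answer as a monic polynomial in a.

By polynomial division,
  a^3 + 34a + 129 = (a^2 - 3a + 43)(a + 3) + (0)
The last nonzero remainder a + 3 is already monic.

3 + a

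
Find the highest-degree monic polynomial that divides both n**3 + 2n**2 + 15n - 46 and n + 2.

1

Apply the Euclidean algorithm:
  n**3 + 2n**2 + 15n - 46 = (n**2 + 15)(n + 2) + (-76)
  n + 2 = (-(1/76)n - 1/38)(-76) + (0)
The last nonzero remainder is the constant -76, so the polynomials are coprime and gcd = 1.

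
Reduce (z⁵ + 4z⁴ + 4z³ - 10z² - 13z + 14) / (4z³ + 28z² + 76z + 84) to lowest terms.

Apply the Euclidean algorithm:
  z⁵ + 4z⁴ + 4z³ - 10z² - 13z + 14 = ((1/4)z² - (3/4)z + 3/2)(4z³ + 28z² + 76z + 84) + (-16z² - 64z - 112)
  4z³ + 28z² + 76z + 84 = (-(1/4)z - 3/4)(-16z² - 64z - 112) + (0)
Last nonzero remainder: -16z² - 64z - 112. Dividing through by -16 gives the monic gcd z² + 4z + 7.
Cancel z² + 4z + 7 from numerator and denominator to get the reduced form.

(z³ - 3z + 2)/(4z + 12)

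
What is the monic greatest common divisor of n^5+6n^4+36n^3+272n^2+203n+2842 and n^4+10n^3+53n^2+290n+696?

n^2+29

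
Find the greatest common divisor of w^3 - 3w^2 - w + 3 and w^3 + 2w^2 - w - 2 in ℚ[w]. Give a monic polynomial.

w^2 - 1

Euclidean algorithm in ℚ[w]:
  w^3 - 3w^2 - w + 3 = (w^3 + 2w^2 - w - 2) + (-5w^2 + 5)
  w^3 + 2w^2 - w - 2 = (-(1/5)w - 2/5)(-5w^2 + 5) + (0)
Last nonzero remainder: -5w^2 + 5. Dividing through by -5 gives the monic gcd w^2 - 1.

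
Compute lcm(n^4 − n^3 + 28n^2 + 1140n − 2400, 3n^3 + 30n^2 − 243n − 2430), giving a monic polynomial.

Euclidean algorithm in ℚ[n]:
  n^4 − n^3 + 28n^2 + 1140n − 2400 = ((1/3)n − 11/3)(3n^3 + 30n^2 − 243n − 2430) + (219n^2 + 1059n − 11310)
  3n^3 + 30n^2 − 243n − 2430 = ((1/73)n + 377/5329)(219n^2 + 1059n − 11310) + (−(868560/5329)n − 8685600/5329)
  219n^2 + 1059n − 11310 = (−(389017/289520)n + 2009033/289520)(−(868560/5329)n − 8685600/5329) + (0)
Last nonzero remainder: −(868560/5329)n − 8685600/5329. Dividing through by −868560/5329 gives the monic gcd n + 10.
Then lcm(f, g) = f·g / gcd(f, g); expanding and making the result monic gives the answer.

n^6 − n^5 − 53n^4 + 1221n^3 − 4668n^2 − 92340n + 194400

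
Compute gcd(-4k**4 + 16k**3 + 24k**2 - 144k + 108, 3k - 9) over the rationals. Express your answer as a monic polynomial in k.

Euclidean algorithm in ℚ[k]:
  -4k**4 + 16k**3 + 24k**2 - 144k + 108 = (-(4/3)k**3 + (4/3)k**2 + 12k - 12)(3k - 9) + (0)
Last nonzero remainder: 3k - 9. Dividing through by 3 gives the monic gcd k - 3.

k - 3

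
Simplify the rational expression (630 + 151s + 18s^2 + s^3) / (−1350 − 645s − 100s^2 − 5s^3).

(−70 − 9s − s^2)/(150 + 55s + 5s^2)

By polynomial division,
  s^3 + 18s^2 + 151s + 630 = (−1/5)(−5s^3 − 100s^2 − 645s − 1350) + (−2s^2 + 22s + 360)
  −5s^3 − 100s^2 − 645s − 1350 = ((5/2)s + 155/2)(−2s^2 + 22s + 360) + (−3250s − 29250)
  −2s^2 + 22s + 360 = ((1/1625)s − 4/325)(−3250s − 29250) + (0)
Last nonzero remainder: −3250s − 29250. Dividing through by −3250 gives the monic gcd s + 9.
Cancel s + 9 from numerator and denominator to get the reduced form.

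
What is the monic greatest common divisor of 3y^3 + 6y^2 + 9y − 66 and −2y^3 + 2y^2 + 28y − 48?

Euclidean algorithm in ℚ[y]:
  3y^3 + 6y^2 + 9y − 66 = (−3/2)(−2y^3 + 2y^2 + 28y − 48) + (9y^2 + 51y − 138)
  −2y^3 + 2y^2 + 28y − 48 = (−(2/9)y + 40/27)(9y^2 + 51y − 138) + (−(704/9)y + 1408/9)
  9y^2 + 51y − 138 = (−(81/704)y − 621/704)(−(704/9)y + 1408/9) + (0)
Last nonzero remainder: −(704/9)y + 1408/9. Dividing through by −704/9 gives the monic gcd y − 2.

y − 2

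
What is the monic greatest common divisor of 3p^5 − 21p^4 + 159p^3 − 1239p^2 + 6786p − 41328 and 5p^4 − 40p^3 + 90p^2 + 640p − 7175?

p^3 − 13p^2 + 83p − 287

Euclidean algorithm in ℚ[p]:
  3p^5 − 21p^4 + 159p^3 − 1239p^2 + 6786p − 41328 = ((3/5)p + 3/5)(5p^4 − 40p^3 + 90p^2 + 640p − 7175) + (129p^3 − 1677p^2 + 10707p − 37023)
  5p^4 − 40p^3 + 90p^2 + 640p − 7175 = ((5/129)p + 25/129)(129p^3 − 1677p^2 + 10707p − 37023) + (0)
Last nonzero remainder: 129p^3 − 1677p^2 + 10707p − 37023. Dividing through by 129 gives the monic gcd p^3 − 13p^2 + 83p − 287.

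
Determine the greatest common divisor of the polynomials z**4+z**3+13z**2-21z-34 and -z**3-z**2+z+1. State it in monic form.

By polynomial division,
  z**4+z**3+13z**2-21z-34 = (-z)(-z**3-z**2+z+1) + (14z**2-20z-34)
  -z**3-z**2+z+1 = (-(1/14)z-17/98)(14z**2-20z-34) + (-(240/49)z-240/49)
  14z**2-20z-34 = (-(343/120)z+833/120)(-(240/49)z-240/49) + (0)
Last nonzero remainder: -(240/49)z-240/49. Dividing through by -240/49 gives the monic gcd z+1.

z+1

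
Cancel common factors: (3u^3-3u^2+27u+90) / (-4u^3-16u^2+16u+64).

Euclidean algorithm in ℚ[u]:
  3u^3-3u^2+27u+90 = (-3/4)(-4u^3-16u^2+16u+64) + (-15u^2+39u+138)
  -4u^3-16u^2+16u+64 = ((4/15)u+44/25)(-15u^2+39u+138) + (-(2236/25)u-4472/25)
  -15u^2+39u+138 = ((375/2236)u-1725/2236)(-(2236/25)u-4472/25) + (0)
Last nonzero remainder: -(2236/25)u-4472/25. Dividing through by -2236/25 gives the monic gcd u+2.
Cancel u+2 from numerator and denominator to get the reduced form.

(-3u^2+9u-45)/(4u^2+8u-32)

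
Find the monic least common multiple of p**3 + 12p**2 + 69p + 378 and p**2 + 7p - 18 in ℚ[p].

p**4 + 10p**3 + 45p**2 + 240p - 756

Repeated division with remainder:
  p**3 + 12p**2 + 69p + 378 = (p + 5)(p**2 + 7p - 18) + (52p + 468)
  p**2 + 7p - 18 = ((1/52)p - 1/26)(52p + 468) + (0)
Last nonzero remainder: 52p + 468. Dividing through by 52 gives the monic gcd p + 9.
Then lcm(f, g) = f·g / gcd(f, g); expanding and making the result monic gives the answer.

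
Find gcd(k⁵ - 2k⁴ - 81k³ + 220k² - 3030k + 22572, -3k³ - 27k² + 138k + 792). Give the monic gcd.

k² + 5k - 66

Repeated division with remainder:
  k⁵ - 2k⁴ - 81k³ + 220k² - 3030k + 22572 = (-(1/3)k² + (11/3)k - 64/3)(-3k³ - 27k² + 138k + 792) + (-598k² - 2990k + 39468)
  -3k³ - 27k² + 138k + 792 = ((3/598)k + 6/299)(-598k² - 2990k + 39468) + (0)
Last nonzero remainder: -598k² - 2990k + 39468. Dividing through by -598 gives the monic gcd k² + 5k - 66.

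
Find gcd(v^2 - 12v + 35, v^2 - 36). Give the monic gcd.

Euclidean algorithm in ℚ[v]:
  v^2 - 12v + 35 = (v^2 - 36) + (-12v + 71)
  v^2 - 36 = (-(1/12)v - 71/144)(-12v + 71) + (-143/144)
  -12v + 71 = ((1728/143)v - 10224/143)(-143/144) + (0)
The last nonzero remainder is the constant -143/144, so the polynomials are coprime and gcd = 1.

1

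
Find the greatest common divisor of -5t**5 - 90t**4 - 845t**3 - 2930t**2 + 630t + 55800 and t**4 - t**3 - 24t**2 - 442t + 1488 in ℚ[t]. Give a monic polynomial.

Repeated division with remainder:
  -5t**5 - 90t**4 - 845t**3 - 2930t**2 + 630t + 55800 = (-5t - 95)(t**4 - t**3 - 24t**2 - 442t + 1488) + (-1060t**3 - 7420t**2 - 33920t + 197160)
  t**4 - t**3 - 24t**2 - 442t + 1488 = (-(1/1060)t + 2/265)(-1060t**3 - 7420t**2 - 33920t + 197160) + (0)
Last nonzero remainder: -1060t**3 - 7420t**2 - 33920t + 197160. Dividing through by -1060 gives the monic gcd t**3 + 7t**2 + 32t - 186.

t**3 + 7t**2 + 32t - 186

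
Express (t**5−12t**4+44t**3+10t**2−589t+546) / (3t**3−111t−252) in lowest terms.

(t**3−8t**2+33t−26)/(3t+12)

Apply the Euclidean algorithm:
  t**5−12t**4+44t**3+10t**2−589t+546 = ((1/3)t**2−4t+27)(3t**3−111t−252) + (−350t**2+1400t+7350)
  3t**3−111t−252 = (−(3/350)t−6/175)(−350t**2+1400t+7350) + (0)
Last nonzero remainder: −350t**2+1400t+7350. Dividing through by −350 gives the monic gcd t**2−4t−21.
Cancel t**2−4t−21 from numerator and denominator to get the reduced form.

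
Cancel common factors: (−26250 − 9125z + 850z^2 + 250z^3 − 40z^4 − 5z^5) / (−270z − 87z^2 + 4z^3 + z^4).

Apply the Euclidean algorithm:
  −5z^5 − 40z^4 + 250z^3 + 850z^2 − 9125z − 26250 = (−5z − 20)(z^4 + 4z^3 − 87z^2 − 270z) + (−105z^3 − 2240z^2 − 14525z − 26250)
  z^4 + 4z^3 − 87z^2 − 270z = (−(1/105)z + 52/315)(−105z^3 − 2240z^2 − 14525z − 26250) + ((1300/9)z^2 + (16900/9)z + 13000/3)
  −105z^3 − 2240z^2 − 14525z − 26250 = (−(189/260)z − 315/52)((1300/9)z^2 + (16900/9)z + 13000/3) + (0)
Last nonzero remainder: (1300/9)z^2 + (16900/9)z + 13000/3. Dividing through by 1300/9 gives the monic gcd z^2 + 13z + 30.
Cancel z^2 + 13z + 30 from numerator and denominator to get the reduced form.

(−875 + 75z + 25z^2 − 5z^3)/(−9z + z^2)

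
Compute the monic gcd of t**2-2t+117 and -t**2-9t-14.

1

Repeated division with remainder:
  t**2-2t+117 = (-1)(-t**2-9t-14) + (-11t+103)
  -t**2-9t-14 = ((1/11)t+202/121)(-11t+103) + (-22500/121)
  -11t+103 = ((1331/22500)t-12463/22500)(-22500/121) + (0)
The last nonzero remainder is the constant -22500/121, so the polynomials are coprime and gcd = 1.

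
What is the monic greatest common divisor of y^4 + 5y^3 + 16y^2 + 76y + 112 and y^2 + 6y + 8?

By polynomial division,
  y^4 + 5y^3 + 16y^2 + 76y + 112 = (y^2 - y + 14)(y^2 + 6y + 8) + (0)
The last nonzero remainder y^2 + 6y + 8 is already monic.

y^2 + 6y + 8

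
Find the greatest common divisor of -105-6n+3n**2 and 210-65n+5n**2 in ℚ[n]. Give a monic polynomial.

Euclidean algorithm in ℚ[n]:
  3n**2-6n-105 = (3/5)(5n**2-65n+210) + (33n-231)
  5n**2-65n+210 = ((5/33)n-10/11)(33n-231) + (0)
Last nonzero remainder: 33n-231. Dividing through by 33 gives the monic gcd n-7.

-7+n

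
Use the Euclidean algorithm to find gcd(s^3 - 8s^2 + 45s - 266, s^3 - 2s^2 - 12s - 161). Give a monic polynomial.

s - 7

Apply the Euclidean algorithm:
  s^3 - 8s^2 + 45s - 266 = (s^3 - 2s^2 - 12s - 161) + (-6s^2 + 57s - 105)
  s^3 - 2s^2 - 12s - 161 = (-(1/6)s - 5/4)(-6s^2 + 57s - 105) + ((167/4)s - 1169/4)
  -6s^2 + 57s - 105 = (-(24/167)s + 60/167)((167/4)s - 1169/4) + (0)
Last nonzero remainder: (167/4)s - 1169/4. Dividing through by 167/4 gives the monic gcd s - 7.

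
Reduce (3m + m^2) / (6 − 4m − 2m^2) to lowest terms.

(−m)/(−2 + 2m)

Repeated division with remainder:
  m^2 + 3m = (−1/2)(−2m^2 − 4m + 6) + (m + 3)
  −2m^2 − 4m + 6 = (−2m + 2)(m + 3) + (0)
The last nonzero remainder m + 3 is already monic.
Cancel m + 3 from numerator and denominator to get the reduced form.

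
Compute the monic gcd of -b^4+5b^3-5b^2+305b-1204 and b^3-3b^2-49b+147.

Repeated division with remainder:
  -b^4+5b^3-5b^2+305b-1204 = (-b+2)(b^3-3b^2-49b+147) + (-48b^2+550b-1498)
  b^3-3b^2-49b+147 = (-(1/48)b-203/1152)(-48b^2+550b-1498) + ((9625/576)b-67375/576)
  -48b^2+550b-1498 = (-(27648/9625)b+123264/9625)((9625/576)b-67375/576) + (0)
Last nonzero remainder: (9625/576)b-67375/576. Dividing through by 9625/576 gives the monic gcd b-7.

b-7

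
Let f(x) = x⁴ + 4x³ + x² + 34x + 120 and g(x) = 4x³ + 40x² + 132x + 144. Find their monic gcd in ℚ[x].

Repeated division with remainder:
  x⁴ + 4x³ + x² + 34x + 120 = ((1/4)x - 3/2)(4x³ + 40x² + 132x + 144) + (28x² + 196x + 336)
  4x³ + 40x² + 132x + 144 = ((1/7)x + 3/7)(28x² + 196x + 336) + (0)
Last nonzero remainder: 28x² + 196x + 336. Dividing through by 28 gives the monic gcd x² + 7x + 12.

x² + 7x + 12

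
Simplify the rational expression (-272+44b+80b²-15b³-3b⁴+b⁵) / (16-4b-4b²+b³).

Repeated division with remainder:
  b⁵-3b⁴-15b³+80b²+44b-272 = (b²+b-7)(b³-4b²-4b+16) + (40b²-160)
  b³-4b²-4b+16 = ((1/40)b-1/10)(40b²-160) + (0)
Last nonzero remainder: 40b²-160. Dividing through by 40 gives the monic gcd b²-4.
Cancel b²-4 from numerator and denominator to get the reduced form.

(68-11b-3b²+b³)/(-4+b)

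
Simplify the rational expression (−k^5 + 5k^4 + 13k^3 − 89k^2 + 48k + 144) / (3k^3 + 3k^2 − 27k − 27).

By polynomial division,
  −k^5 + 5k^4 + 13k^3 − 89k^2 + 48k + 144 = (−(1/3)k^2 + 2k − 2/3)(3k^3 + 3k^2 − 27k − 27) + (−42k^2 + 84k + 126)
  3k^3 + 3k^2 − 27k − 27 = (−(1/14)k − 3/14)(−42k^2 + 84k + 126) + (0)
Last nonzero remainder: −42k^2 + 84k + 126. Dividing through by −42 gives the monic gcd k^2 − 2k − 3.
Cancel k^2 − 2k − 3 from numerator and denominator to get the reduced form.

(−k^3 + 3k^2 + 16k − 48)/(3k + 9)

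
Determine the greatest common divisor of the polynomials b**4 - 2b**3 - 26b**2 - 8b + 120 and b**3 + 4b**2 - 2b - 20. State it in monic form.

b**3 + 4b**2 - 2b - 20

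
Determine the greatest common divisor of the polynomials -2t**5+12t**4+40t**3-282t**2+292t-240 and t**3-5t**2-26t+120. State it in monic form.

t**3-5t**2-26t+120

Apply the Euclidean algorithm:
  -2t**5+12t**4+40t**3-282t**2+292t-240 = (-2t**2+2t-2)(t**3-5t**2-26t+120) + (0)
The last nonzero remainder t**3-5t**2-26t+120 is already monic.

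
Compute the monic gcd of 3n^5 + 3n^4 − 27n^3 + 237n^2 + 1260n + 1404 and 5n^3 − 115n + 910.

Euclidean algorithm in ℚ[n]:
  3n^5 + 3n^4 − 27n^3 + 237n^2 + 1260n + 1404 = ((3/5)n^2 + (3/5)n + 42/5)(5n^3 − 115n + 910) + (−240n^2 + 1680n − 6240)
  5n^3 − 115n + 910 = (−(1/48)n − 7/48)(−240n^2 + 1680n − 6240) + (0)
Last nonzero remainder: −240n^2 + 1680n − 6240. Dividing through by −240 gives the monic gcd n^2 − 7n + 26.

n^2 − 7n + 26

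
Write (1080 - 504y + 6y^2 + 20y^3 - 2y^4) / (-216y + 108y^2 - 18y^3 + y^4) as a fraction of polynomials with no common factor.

Euclidean algorithm in ℚ[y]:
  -2y^4 + 20y^3 + 6y^2 - 504y + 1080 = (-2)(y^4 - 18y^3 + 108y^2 - 216y) + (-16y^3 + 222y^2 - 936y + 1080)
  y^4 - 18y^3 + 108y^2 - 216y = (-(1/16)y + 33/128)(-16y^3 + 222y^2 - 936y + 1080) + (-(495/64)y^2 + (1485/16)y - 4455/16)
  -16y^3 + 222y^2 - 936y + 1080 = ((1024/495)y - 128/33)(-(495/64)y^2 + (1485/16)y - 4455/16) + (0)
Last nonzero remainder: -(495/64)y^2 + (1485/16)y - 4455/16. Dividing through by -495/64 gives the monic gcd y^2 - 12y + 36.
Cancel y^2 - 12y + 36 from numerator and denominator to get the reduced form.

(30 - 4y - 2y^2)/(-6y + y^2)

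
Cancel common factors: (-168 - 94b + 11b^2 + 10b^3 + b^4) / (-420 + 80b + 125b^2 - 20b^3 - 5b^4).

(-4 - b)/(-10 + 5b)

Euclidean algorithm in ℚ[b]:
  b^4 + 10b^3 + 11b^2 - 94b - 168 = (-1/5)(-5b^4 - 20b^3 + 125b^2 + 80b - 420) + (6b^3 + 36b^2 - 78b - 252)
  -5b^4 - 20b^3 + 125b^2 + 80b - 420 = (-(5/6)b + 5/3)(6b^3 + 36b^2 - 78b - 252) + (0)
Last nonzero remainder: 6b^3 + 36b^2 - 78b - 252. Dividing through by 6 gives the monic gcd b^3 + 6b^2 - 13b - 42.
Cancel b^3 + 6b^2 - 13b - 42 from numerator and denominator to get the reduced form.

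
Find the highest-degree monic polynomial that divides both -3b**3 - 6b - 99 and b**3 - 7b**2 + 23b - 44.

b**2 - 3b + 11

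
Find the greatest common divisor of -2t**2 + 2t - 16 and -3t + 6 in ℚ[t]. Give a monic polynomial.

1

By polynomial division,
  -2t**2 + 2t - 16 = ((2/3)t + 2/3)(-3t + 6) + (-20)
  -3t + 6 = ((3/20)t - 3/10)(-20) + (0)
The last nonzero remainder is the constant -20, so the polynomials are coprime and gcd = 1.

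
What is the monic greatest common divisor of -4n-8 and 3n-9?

Euclidean algorithm in ℚ[n]:
  -4n-8 = (-4/3)(3n-9) + (-20)
  3n-9 = (-(3/20)n+9/20)(-20) + (0)
The last nonzero remainder is the constant -20, so the polynomials are coprime and gcd = 1.

1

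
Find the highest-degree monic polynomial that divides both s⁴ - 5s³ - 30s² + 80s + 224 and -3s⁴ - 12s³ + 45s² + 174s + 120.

s² - 2s - 8

Apply the Euclidean algorithm:
  s⁴ - 5s³ - 30s² + 80s + 224 = (-1/3)(-3s⁴ - 12s³ + 45s² + 174s + 120) + (-9s³ - 15s² + 138s + 264)
  -3s⁴ - 12s³ + 45s² + 174s + 120 = ((1/3)s + 7/9)(-9s³ - 15s² + 138s + 264) + ((32/3)s² - (64/3)s - 256/3)
  -9s³ - 15s² + 138s + 264 = (-(27/32)s - 99/32)((32/3)s² - (64/3)s - 256/3) + (0)
Last nonzero remainder: (32/3)s² - (64/3)s - 256/3. Dividing through by 32/3 gives the monic gcd s² - 2s - 8.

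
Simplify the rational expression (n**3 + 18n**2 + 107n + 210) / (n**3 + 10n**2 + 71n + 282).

(n**2 + 12n + 35)/(n**2 + 4n + 47)

Repeated division with remainder:
  n**3 + 18n**2 + 107n + 210 = (n**3 + 10n**2 + 71n + 282) + (8n**2 + 36n - 72)
  n**3 + 10n**2 + 71n + 282 = ((1/8)n + 11/16)(8n**2 + 36n - 72) + ((221/4)n + 663/2)
  8n**2 + 36n - 72 = ((32/221)n - 48/221)((221/4)n + 663/2) + (0)
Last nonzero remainder: (221/4)n + 663/2. Dividing through by 221/4 gives the monic gcd n + 6.
Cancel n + 6 from numerator and denominator to get the reduced form.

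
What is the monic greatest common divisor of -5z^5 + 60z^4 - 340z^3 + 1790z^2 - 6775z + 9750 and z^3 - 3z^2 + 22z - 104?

z^2 + z + 26

Apply the Euclidean algorithm:
  -5z^5 + 60z^4 - 340z^3 + 1790z^2 - 6775z + 9750 = (-5z^2 + 45z - 95)(z^3 - 3z^2 + 22z - 104) + (-5z^2 - 5z - 130)
  z^3 - 3z^2 + 22z - 104 = (-(1/5)z + 4/5)(-5z^2 - 5z - 130) + (0)
Last nonzero remainder: -5z^2 - 5z - 130. Dividing through by -5 gives the monic gcd z^2 + z + 26.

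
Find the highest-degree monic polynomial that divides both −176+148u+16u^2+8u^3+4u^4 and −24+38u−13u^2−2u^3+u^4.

−4+3u+u^2

By polynomial division,
  4u^4+8u^3+16u^2+148u−176 = (4)(u^4−2u^3−13u^2+38u−24) + (16u^3+68u^2−4u−80)
  u^4−2u^3−13u^2+38u−24 = ((1/16)u−25/64)(16u^3+68u^2−4u−80) + ((221/16)u^2+(663/16)u−221/4)
  16u^3+68u^2−4u−80 = ((256/221)u+320/221)((221/16)u^2+(663/16)u−221/4) + (0)
Last nonzero remainder: (221/16)u^2+(663/16)u−221/4. Dividing through by 221/16 gives the monic gcd u^2+3u−4.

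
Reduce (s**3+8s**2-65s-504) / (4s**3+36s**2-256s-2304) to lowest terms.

(s+7)/(4s+32)

Repeated division with remainder:
  s**3+8s**2-65s-504 = (1/4)(4s**3+36s**2-256s-2304) + (-s**2-s+72)
  4s**3+36s**2-256s-2304 = (-4s-32)(-s**2-s+72) + (0)
Last nonzero remainder: -s**2-s+72. Dividing through by -1 gives the monic gcd s**2+s-72.
Cancel s**2+s-72 from numerator and denominator to get the reduced form.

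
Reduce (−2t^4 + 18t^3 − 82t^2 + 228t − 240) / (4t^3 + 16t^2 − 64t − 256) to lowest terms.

Apply the Euclidean algorithm:
  −2t^4 + 18t^3 − 82t^2 + 228t − 240 = (−(1/2)t + 13/2)(4t^3 + 16t^2 − 64t − 256) + (−218t^2 + 516t + 1424)
  4t^3 + 16t^2 − 64t − 256 = (−(2/109)t − 1388/11881)(−218t^2 + 516t + 1424) + ((266256/11881)t − 1065024/11881)
  −218t^2 + 516t + 1424 = (−(1295029/133128)t − 1057409/66564)((266256/11881)t − 1065024/11881) + (0)
Last nonzero remainder: (266256/11881)t − 1065024/11881. Dividing through by 266256/11881 gives the monic gcd t − 4.
Cancel t − 4 from numerator and denominator to get the reduced form.

(−t^3 + 5t^2 − 21t + 30)/(2t^2 + 16t + 32)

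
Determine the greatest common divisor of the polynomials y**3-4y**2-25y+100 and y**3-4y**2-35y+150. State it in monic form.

y-5

By polynomial division,
  y**3-4y**2-25y+100 = (y**3-4y**2-35y+150) + (10y-50)
  y**3-4y**2-35y+150 = ((1/10)y**2+(1/10)y-3)(10y-50) + (0)
Last nonzero remainder: 10y-50. Dividing through by 10 gives the monic gcd y-5.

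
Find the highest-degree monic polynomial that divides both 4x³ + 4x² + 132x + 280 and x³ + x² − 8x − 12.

Apply the Euclidean algorithm:
  4x³ + 4x² + 132x + 280 = (4)(x³ + x² − 8x − 12) + (164x + 328)
  x³ + x² − 8x − 12 = ((1/164)x² − (1/164)x − 3/82)(164x + 328) + (0)
Last nonzero remainder: 164x + 328. Dividing through by 164 gives the monic gcd x + 2.

x + 2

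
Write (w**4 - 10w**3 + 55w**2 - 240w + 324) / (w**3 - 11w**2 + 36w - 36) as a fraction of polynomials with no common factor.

By polynomial division,
  w**4 - 10w**3 + 55w**2 - 240w + 324 = (w + 1)(w**3 - 11w**2 + 36w - 36) + (30w**2 - 240w + 360)
  w**3 - 11w**2 + 36w - 36 = ((1/30)w - 1/10)(30w**2 - 240w + 360) + (0)
Last nonzero remainder: 30w**2 - 240w + 360. Dividing through by 30 gives the monic gcd w**2 - 8w + 12.
Cancel w**2 - 8w + 12 from numerator and denominator to get the reduced form.

(w**2 - 2w + 27)/(w - 3)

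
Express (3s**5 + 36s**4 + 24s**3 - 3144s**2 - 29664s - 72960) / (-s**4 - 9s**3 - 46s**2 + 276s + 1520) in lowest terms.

Apply the Euclidean algorithm:
  3s**5 + 36s**4 + 24s**3 - 3144s**2 - 29664s - 72960 = (-3s - 9)(-s**4 - 9s**3 - 46s**2 + 276s + 1520) + (-195s**3 - 2730s**2 - 22620s - 59280)
  -s**4 - 9s**3 - 46s**2 + 276s + 1520 = ((1/195)s - 1/39)(-195s**3 - 2730s**2 - 22620s - 59280) + (0)
Last nonzero remainder: -195s**3 - 2730s**2 - 22620s - 59280. Dividing through by -195 gives the monic gcd s**3 + 14s**2 + 116s + 304.
Cancel s**3 + 14s**2 + 116s + 304 from numerator and denominator to get the reduced form.

(-3s**2 + 6s + 240)/(s - 5)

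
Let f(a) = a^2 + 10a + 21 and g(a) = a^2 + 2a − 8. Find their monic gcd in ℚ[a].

1

Repeated division with remainder:
  a^2 + 10a + 21 = (a^2 + 2a − 8) + (8a + 29)
  a^2 + 2a − 8 = ((1/8)a − 13/64)(8a + 29) + (−135/64)
  8a + 29 = (−(512/135)a − 1856/135)(−135/64) + (0)
The last nonzero remainder is the constant −135/64, so the polynomials are coprime and gcd = 1.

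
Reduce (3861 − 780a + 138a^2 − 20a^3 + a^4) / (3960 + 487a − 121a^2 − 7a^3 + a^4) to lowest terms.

Euclidean algorithm in ℚ[a]:
  a^4 − 20a^3 + 138a^2 − 780a + 3861 = (a^4 − 7a^3 − 121a^2 + 487a + 3960) + (−13a^3 + 259a^2 − 1267a − 99)
  a^4 − 7a^3 − 121a^2 + 487a + 3960 = (−(1/13)a − 168/169)(−13a^3 + 259a^2 − 1267a − 99) + ((6592/169)a^2 − (131840/169)a + 652608/169)
  −13a^3 + 259a^2 − 1267a − 99 = (−(2197/6592)a − 169/6592)((6592/169)a^2 − (131840/169)a + 652608/169) + (0)
Last nonzero remainder: (6592/169)a^2 − (131840/169)a + 652608/169. Dividing through by 6592/169 gives the monic gcd a^2 − 20a + 99.
Cancel a^2 − 20a + 99 from numerator and denominator to get the reduced form.

(39 + a^2)/(40 + 13a + a^2)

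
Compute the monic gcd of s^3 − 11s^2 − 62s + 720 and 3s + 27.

1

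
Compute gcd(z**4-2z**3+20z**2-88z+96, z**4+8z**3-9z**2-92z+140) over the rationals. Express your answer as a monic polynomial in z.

Repeated division with remainder:
  z**4-2z**3+20z**2-88z+96 = (z**4+8z**3-9z**2-92z+140) + (-10z**3+29z**2+4z-44)
  z**4+8z**3-9z**2-92z+140 = (-(1/10)z-109/100)(-10z**3+29z**2+4z-44) + ((2301/100)z**2-(2301/25)z+2301/25)
  -10z**3+29z**2+4z-44 = (-(1000/2301)z-1100/2301)((2301/100)z**2-(2301/25)z+2301/25) + (0)
Last nonzero remainder: (2301/100)z**2-(2301/25)z+2301/25. Dividing through by 2301/100 gives the monic gcd z**2-4z+4.

z**2-4z+4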